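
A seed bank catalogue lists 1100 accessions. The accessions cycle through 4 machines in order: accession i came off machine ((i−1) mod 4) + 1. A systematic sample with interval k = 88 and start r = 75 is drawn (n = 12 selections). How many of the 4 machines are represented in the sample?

Consecutive selections differ by k = 88, so their machine numbers differ by 88 mod 4 = 0.
gcd(88, 4) = 4, so the sample visits 4/4 = 1 distinct residues mod 4.
Start 75 is machine 3; the machines hit are 3.

1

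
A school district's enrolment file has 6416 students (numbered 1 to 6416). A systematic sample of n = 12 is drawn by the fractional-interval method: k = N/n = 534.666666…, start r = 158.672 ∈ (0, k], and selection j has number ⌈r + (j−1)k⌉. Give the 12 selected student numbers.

159, 694, 1229, 1763, 2298, 2833, 3367, 3902, 4437, 4971, 5506, 6041

j=1: r + 0k = 158.672 → ⌈·⌉ = 159
j=2: r + 1k = 693.338666… → ⌈·⌉ = 694
j=3: r + 2k = 1228.005333… → ⌈·⌉ = 1229
j=4: r + 3k = 1762.672 → ⌈·⌉ = 1763
j=5: r + 4k = 2297.338666… → ⌈·⌉ = 2298
j=6: r + 5k = 2832.005333… → ⌈·⌉ = 2833
j=7: r + 6k = 3366.672 → ⌈·⌉ = 3367
j=8: r + 7k = 3901.338666… → ⌈·⌉ = 3902
j=9: r + 8k = 4436.005333… → ⌈·⌉ = 4437
j=10: r + 9k = 4970.672 → ⌈·⌉ = 4971
j=11: r + 10k = 5505.338666… → ⌈·⌉ = 5506
j=12: r + 11k = 6040.005333… → ⌈·⌉ = 6041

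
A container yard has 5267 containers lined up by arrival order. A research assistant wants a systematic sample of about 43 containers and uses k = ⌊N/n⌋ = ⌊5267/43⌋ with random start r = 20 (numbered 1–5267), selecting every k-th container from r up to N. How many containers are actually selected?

k = ⌊5267/43⌋ = 122
Achieved size = ⌊(5267 − 20)/122⌋ + 1 = ⌊5247/122⌋ + 1 = 43 + 1 = 44
(last selection: 20 + 43×122 = 5266 ≤ 5267; next would be 5388 > 5267)

44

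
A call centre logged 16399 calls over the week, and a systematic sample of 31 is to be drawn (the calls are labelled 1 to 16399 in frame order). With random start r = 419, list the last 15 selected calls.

k = N/n = 16399/31 = 529
17th selection = 419 + 16×529 = 8883
18th: 8883 + 529 = 9412
19th: 9412 + 529 = 9941
20th: 9941 + 529 = 10470
21st: 10470 + 529 = 10999
22nd: 10999 + 529 = 11528
23rd: 11528 + 529 = 12057
24th: 12057 + 529 = 12586
25th: 12586 + 529 = 13115
26th: 13115 + 529 = 13644
27th: 13644 + 529 = 14173
28th: 14173 + 529 = 14702
29th: 14702 + 529 = 15231
30th: 15231 + 529 = 15760
31st: 15760 + 529 = 16289

8883, 9412, 9941, 10470, 10999, 11528, 12057, 12586, 13115, 13644, 14173, 14702, 15231, 15760, 16289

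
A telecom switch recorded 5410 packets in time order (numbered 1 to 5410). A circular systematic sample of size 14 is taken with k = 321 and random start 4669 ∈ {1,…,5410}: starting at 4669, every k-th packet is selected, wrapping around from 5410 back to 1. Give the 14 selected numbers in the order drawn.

Selection 1: 4669
Selection 2: 4669 + 321 = 4990
Selection 3: 4990 + 321 = 5311
Selection 4: 5311 + 321 = 5632 → 5632 − 5410 = 222
Selection 5: 222 + 321 = 543
Selection 6: 543 + 321 = 864
Selection 7: 864 + 321 = 1185
Selection 8: 1185 + 321 = 1506
Selection 9: 1506 + 321 = 1827
Selection 10: 1827 + 321 = 2148
Selection 11: 2148 + 321 = 2469
Selection 12: 2469 + 321 = 2790
Selection 13: 2790 + 321 = 3111
Selection 14: 3111 + 321 = 3432

4669, 4990, 5311, 222, 543, 864, 1185, 1506, 1827, 2148, 2469, 2790, 3111, 3432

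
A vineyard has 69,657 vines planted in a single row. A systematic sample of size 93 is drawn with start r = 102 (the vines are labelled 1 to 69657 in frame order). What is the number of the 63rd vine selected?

46540

k = 69657/93 = 749
63rd selection = r + (63−1)·k = 102 + 62×749 = 102 + 46438 = 46540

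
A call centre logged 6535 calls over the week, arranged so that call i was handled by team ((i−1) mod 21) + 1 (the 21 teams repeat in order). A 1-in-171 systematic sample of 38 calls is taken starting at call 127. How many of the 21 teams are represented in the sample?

Consecutive selections differ by k = 171, so their team numbers differ by 171 mod 21 = 3.
gcd(171, 21) = 3, so the sample visits 21/3 = 7 distinct residues mod 21.
Start 127 is team 1; the teams hit are 1, 4, 7, 10, 13, 16, 19.

7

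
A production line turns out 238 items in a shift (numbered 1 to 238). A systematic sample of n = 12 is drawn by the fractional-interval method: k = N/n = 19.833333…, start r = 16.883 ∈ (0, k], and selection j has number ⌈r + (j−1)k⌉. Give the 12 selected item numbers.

j=1: r + 0k = 16.883 → ⌈·⌉ = 17
j=2: r + 1k = 36.716333… → ⌈·⌉ = 37
j=3: r + 2k = 56.549666… → ⌈·⌉ = 57
j=4: r + 3k = 76.383 → ⌈·⌉ = 77
j=5: r + 4k = 96.216333… → ⌈·⌉ = 97
j=6: r + 5k = 116.049666… → ⌈·⌉ = 117
j=7: r + 6k = 135.883 → ⌈·⌉ = 136
j=8: r + 7k = 155.716333… → ⌈·⌉ = 156
j=9: r + 8k = 175.549666… → ⌈·⌉ = 176
j=10: r + 9k = 195.383 → ⌈·⌉ = 196
j=11: r + 10k = 215.216333… → ⌈·⌉ = 216
j=12: r + 11k = 235.049666… → ⌈·⌉ = 236

17, 37, 57, 77, 97, 117, 136, 156, 176, 196, 216, 236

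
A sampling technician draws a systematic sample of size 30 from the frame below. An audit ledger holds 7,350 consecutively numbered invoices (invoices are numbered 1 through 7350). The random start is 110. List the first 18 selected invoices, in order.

110, 355, 600, 845, 1090, 1335, 1580, 1825, 2070, 2315, 2560, 2805, 3050, 3295, 3540, 3785, 4030, 4275

k = N/n = 7350/30 = 245
invoice 1: 110
invoice 2: 110 + 245 = 355
invoice 3: 355 + 245 = 600
invoice 4: 600 + 245 = 845
invoice 5: 845 + 245 = 1090
invoice 6: 1090 + 245 = 1335
invoice 7: 1335 + 245 = 1580
invoice 8: 1580 + 245 = 1825
invoice 9: 1825 + 245 = 2070
invoice 10: 2070 + 245 = 2315
invoice 11: 2315 + 245 = 2560
invoice 12: 2560 + 245 = 2805
invoice 13: 2805 + 245 = 3050
invoice 14: 3050 + 245 = 3295
invoice 15: 3295 + 245 = 3540
invoice 16: 3540 + 245 = 3785
invoice 17: 3785 + 245 = 4030
invoice 18: 4030 + 245 = 4275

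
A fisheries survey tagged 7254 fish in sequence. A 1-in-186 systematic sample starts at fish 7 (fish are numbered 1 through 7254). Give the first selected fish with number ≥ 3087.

k = 186
Steps past start: ⌈(3087 − 7)/186⌉ = ⌈3080/186⌉ = 17
Selected fish: 7 + 17×186 = 3169

3169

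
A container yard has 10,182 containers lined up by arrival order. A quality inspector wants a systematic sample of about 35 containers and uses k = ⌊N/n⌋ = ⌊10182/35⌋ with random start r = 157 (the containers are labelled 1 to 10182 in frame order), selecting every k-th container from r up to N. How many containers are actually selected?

k = ⌊10182/35⌋ = 290
Achieved size = ⌊(10182 − 157)/290⌋ + 1 = ⌊10025/290⌋ + 1 = 34 + 1 = 35
(last selection: 157 + 34×290 = 10017 ≤ 10182; next would be 10307 > 10182)

35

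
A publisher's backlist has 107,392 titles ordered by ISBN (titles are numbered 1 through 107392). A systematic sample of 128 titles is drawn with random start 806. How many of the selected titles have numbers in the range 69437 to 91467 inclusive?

27

k = 107392/128 = 839
First selection ≥ 69437: 806 + ⌈(69437−806)/839⌉·839 = 806 + 82×839 = 69604
Last selection ≤ 91467: 806 + ⌊(91467−806)/839⌋·839 = 806 + 108×839 = 91418
Count = 108 − 82 + 1 = 27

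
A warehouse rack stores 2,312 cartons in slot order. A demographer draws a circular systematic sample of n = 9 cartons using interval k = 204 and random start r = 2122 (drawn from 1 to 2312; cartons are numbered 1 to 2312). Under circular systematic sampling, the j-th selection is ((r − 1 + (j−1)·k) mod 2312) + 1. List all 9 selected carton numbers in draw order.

Selection 1: 2122
Selection 2: 2122 + 204 = 2326 → 2326 − 2312 = 14
Selection 3: 14 + 204 = 218
Selection 4: 218 + 204 = 422
Selection 5: 422 + 204 = 626
Selection 6: 626 + 204 = 830
Selection 7: 830 + 204 = 1034
Selection 8: 1034 + 204 = 1238
Selection 9: 1238 + 204 = 1442

2122, 14, 218, 422, 626, 830, 1034, 1238, 1442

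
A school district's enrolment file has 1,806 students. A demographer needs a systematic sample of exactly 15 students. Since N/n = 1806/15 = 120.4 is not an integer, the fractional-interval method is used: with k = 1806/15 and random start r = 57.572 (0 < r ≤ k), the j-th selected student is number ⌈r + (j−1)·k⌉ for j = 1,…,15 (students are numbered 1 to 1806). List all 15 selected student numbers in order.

58, 178, 299, 419, 540, 660, 780, 901, 1021, 1142, 1262, 1382, 1503, 1623, 1744

j=1: r + 0k = 57.572 → ⌈·⌉ = 58
j=2: r + 1k = 177.972 → ⌈·⌉ = 178
j=3: r + 2k = 298.372 → ⌈·⌉ = 299
j=4: r + 3k = 418.772 → ⌈·⌉ = 419
j=5: r + 4k = 539.172 → ⌈·⌉ = 540
j=6: r + 5k = 659.572 → ⌈·⌉ = 660
j=7: r + 6k = 779.972 → ⌈·⌉ = 780
j=8: r + 7k = 900.372 → ⌈·⌉ = 901
j=9: r + 8k = 1020.772 → ⌈·⌉ = 1021
j=10: r + 9k = 1141.172 → ⌈·⌉ = 1142
j=11: r + 10k = 1261.572 → ⌈·⌉ = 1262
j=12: r + 11k = 1381.972 → ⌈·⌉ = 1382
j=13: r + 12k = 1502.372 → ⌈·⌉ = 1503
j=14: r + 13k = 1622.772 → ⌈·⌉ = 1623
j=15: r + 14k = 1743.172 → ⌈·⌉ = 1744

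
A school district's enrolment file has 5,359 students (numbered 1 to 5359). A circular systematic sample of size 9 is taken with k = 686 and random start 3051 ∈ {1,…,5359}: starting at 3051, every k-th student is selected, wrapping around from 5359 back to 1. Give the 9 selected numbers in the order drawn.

Selection 1: 3051
Selection 2: 3051 + 686 = 3737
Selection 3: 3737 + 686 = 4423
Selection 4: 4423 + 686 = 5109
Selection 5: 5109 + 686 = 5795 → 5795 − 5359 = 436
Selection 6: 436 + 686 = 1122
Selection 7: 1122 + 686 = 1808
Selection 8: 1808 + 686 = 2494
Selection 9: 2494 + 686 = 3180

3051, 3737, 4423, 5109, 436, 1122, 1808, 2494, 3180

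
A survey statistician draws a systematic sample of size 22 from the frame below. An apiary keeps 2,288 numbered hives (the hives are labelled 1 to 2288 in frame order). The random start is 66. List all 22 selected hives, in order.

66, 170, 274, 378, 482, 586, 690, 794, 898, 1002, 1106, 1210, 1314, 1418, 1522, 1626, 1730, 1834, 1938, 2042, 2146, 2250

k = N/n = 2288/22 = 104
hive 1: 66
hive 2: 66 + 104 = 170
hive 3: 170 + 104 = 274
hive 4: 274 + 104 = 378
hive 5: 378 + 104 = 482
hive 6: 482 + 104 = 586
hive 7: 586 + 104 = 690
hive 8: 690 + 104 = 794
hive 9: 794 + 104 = 898
hive 10: 898 + 104 = 1002
hive 11: 1002 + 104 = 1106
hive 12: 1106 + 104 = 1210
hive 13: 1210 + 104 = 1314
hive 14: 1314 + 104 = 1418
hive 15: 1418 + 104 = 1522
hive 16: 1522 + 104 = 1626
hive 17: 1626 + 104 = 1730
hive 18: 1730 + 104 = 1834
hive 19: 1834 + 104 = 1938
hive 20: 1938 + 104 = 2042
hive 21: 2042 + 104 = 2146
hive 22: 2146 + 104 = 2250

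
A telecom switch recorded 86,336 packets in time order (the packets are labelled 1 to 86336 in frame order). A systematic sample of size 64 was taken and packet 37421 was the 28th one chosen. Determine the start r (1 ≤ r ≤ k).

k = 86336/64 = 1349
r = 37421 − (28−1)×1349 = 37421 − 36423 = 998

998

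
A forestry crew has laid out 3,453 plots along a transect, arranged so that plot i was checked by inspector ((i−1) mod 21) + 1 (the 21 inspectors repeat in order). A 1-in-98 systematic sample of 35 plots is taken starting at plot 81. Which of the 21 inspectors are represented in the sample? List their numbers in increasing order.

4, 11, 18

Consecutive selections differ by k = 98, so their inspector numbers differ by 98 mod 21 = 14.
gcd(98, 21) = 7, so the sample visits 21/7 = 3 distinct residues mod 21.
Start 81 is inspector 18; the inspectors hit are 4, 11, 18.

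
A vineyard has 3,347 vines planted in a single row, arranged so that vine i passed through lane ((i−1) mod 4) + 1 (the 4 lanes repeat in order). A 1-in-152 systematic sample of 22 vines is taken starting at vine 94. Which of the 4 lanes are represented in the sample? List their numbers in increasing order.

2

Consecutive selections differ by k = 152, so their lane numbers differ by 152 mod 4 = 0.
gcd(152, 4) = 4, so the sample visits 4/4 = 1 distinct residues mod 4.
Start 94 is lane 2; the lanes hit are 2.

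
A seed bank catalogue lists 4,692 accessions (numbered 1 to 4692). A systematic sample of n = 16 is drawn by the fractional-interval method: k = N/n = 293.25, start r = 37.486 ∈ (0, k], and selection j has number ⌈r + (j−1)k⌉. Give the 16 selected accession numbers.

j=1: r + 0k = 37.486 → ⌈·⌉ = 38
j=2: r + 1k = 330.736 → ⌈·⌉ = 331
j=3: r + 2k = 623.986 → ⌈·⌉ = 624
j=4: r + 3k = 917.236 → ⌈·⌉ = 918
j=5: r + 4k = 1210.486 → ⌈·⌉ = 1211
j=6: r + 5k = 1503.736 → ⌈·⌉ = 1504
j=7: r + 6k = 1796.986 → ⌈·⌉ = 1797
j=8: r + 7k = 2090.236 → ⌈·⌉ = 2091
j=9: r + 8k = 2383.486 → ⌈·⌉ = 2384
j=10: r + 9k = 2676.736 → ⌈·⌉ = 2677
j=11: r + 10k = 2969.986 → ⌈·⌉ = 2970
j=12: r + 11k = 3263.236 → ⌈·⌉ = 3264
j=13: r + 12k = 3556.486 → ⌈·⌉ = 3557
j=14: r + 13k = 3849.736 → ⌈·⌉ = 3850
j=15: r + 14k = 4142.986 → ⌈·⌉ = 4143
j=16: r + 15k = 4436.236 → ⌈·⌉ = 4437

38, 331, 624, 918, 1211, 1504, 1797, 2091, 2384, 2677, 2970, 3264, 3557, 3850, 4143, 4437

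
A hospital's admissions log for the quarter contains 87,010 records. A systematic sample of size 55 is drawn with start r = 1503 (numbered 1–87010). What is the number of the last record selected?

k = 87010/55 = 1582
55th selection = r + (55−1)·k = 1503 + 54×1582 = 1503 + 85428 = 86931

86931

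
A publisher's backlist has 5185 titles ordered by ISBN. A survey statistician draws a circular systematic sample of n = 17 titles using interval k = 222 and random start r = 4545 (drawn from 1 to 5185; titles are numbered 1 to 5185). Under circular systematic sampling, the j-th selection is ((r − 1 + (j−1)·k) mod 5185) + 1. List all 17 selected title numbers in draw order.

4545, 4767, 4989, 26, 248, 470, 692, 914, 1136, 1358, 1580, 1802, 2024, 2246, 2468, 2690, 2912

Selection 1: 4545
Selection 2: 4545 + 222 = 4767
Selection 3: 4767 + 222 = 4989
Selection 4: 4989 + 222 = 5211 → 5211 − 5185 = 26
Selection 5: 26 + 222 = 248
Selection 6: 248 + 222 = 470
Selection 7: 470 + 222 = 692
Selection 8: 692 + 222 = 914
Selection 9: 914 + 222 = 1136
Selection 10: 1136 + 222 = 1358
Selection 11: 1358 + 222 = 1580
Selection 12: 1580 + 222 = 1802
Selection 13: 1802 + 222 = 2024
Selection 14: 2024 + 222 = 2246
Selection 15: 2246 + 222 = 2468
Selection 16: 2468 + 222 = 2690
Selection 17: 2690 + 222 = 2912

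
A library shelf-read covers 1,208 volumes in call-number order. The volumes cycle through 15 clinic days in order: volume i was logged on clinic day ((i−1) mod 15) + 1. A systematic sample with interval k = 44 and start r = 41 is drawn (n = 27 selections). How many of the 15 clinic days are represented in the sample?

15

Consecutive selections differ by k = 44, so their clinic day numbers differ by 44 mod 15 = 14.
gcd(44, 15) = 1, so the sample visits 15/1 = 15 distinct residues mod 15.
Start 41 is clinic day 11; the clinic days hit are 1, 2, 3, 4, 5, 6, 7, 8, 9, 10, 11, 12, 13, 14, 15.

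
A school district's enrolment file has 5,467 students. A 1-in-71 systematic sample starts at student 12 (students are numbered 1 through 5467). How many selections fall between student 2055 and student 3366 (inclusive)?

k = 71
First selection ≥ 2055: 12 + ⌈(2055−12)/71⌉·71 = 12 + 29×71 = 2071
Last selection ≤ 3366: 12 + ⌊(3366−12)/71⌋·71 = 12 + 47×71 = 3349
Count = 47 − 29 + 1 = 19

19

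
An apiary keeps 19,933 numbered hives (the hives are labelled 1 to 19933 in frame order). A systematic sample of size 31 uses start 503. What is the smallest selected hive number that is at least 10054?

10148

k = 19933/31 = 643
Steps past start: ⌈(10054 − 503)/643⌉ = ⌈9551/643⌉ = 15
Selected hive: 503 + 15×643 = 10148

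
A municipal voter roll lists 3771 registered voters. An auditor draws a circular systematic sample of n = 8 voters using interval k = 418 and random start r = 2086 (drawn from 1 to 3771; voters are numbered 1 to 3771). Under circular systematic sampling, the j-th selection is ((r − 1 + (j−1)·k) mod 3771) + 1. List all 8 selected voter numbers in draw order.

Selection 1: 2086
Selection 2: 2086 + 418 = 2504
Selection 3: 2504 + 418 = 2922
Selection 4: 2922 + 418 = 3340
Selection 5: 3340 + 418 = 3758
Selection 6: 3758 + 418 = 4176 → 4176 − 3771 = 405
Selection 7: 405 + 418 = 823
Selection 8: 823 + 418 = 1241

2086, 2504, 2922, 3340, 3758, 405, 823, 1241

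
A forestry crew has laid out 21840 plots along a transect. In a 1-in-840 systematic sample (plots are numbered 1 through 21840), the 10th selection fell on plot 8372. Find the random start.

k = 840
r = 8372 − (10−1)×840 = 8372 − 7560 = 812

812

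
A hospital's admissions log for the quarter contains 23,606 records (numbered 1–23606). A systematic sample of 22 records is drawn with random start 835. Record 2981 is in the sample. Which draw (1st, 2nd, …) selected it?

k = 23606/22 = 1073
position = (2981 − 835)/1073 + 1 = 2146/1073 + 1 = 2 + 1 = 3

3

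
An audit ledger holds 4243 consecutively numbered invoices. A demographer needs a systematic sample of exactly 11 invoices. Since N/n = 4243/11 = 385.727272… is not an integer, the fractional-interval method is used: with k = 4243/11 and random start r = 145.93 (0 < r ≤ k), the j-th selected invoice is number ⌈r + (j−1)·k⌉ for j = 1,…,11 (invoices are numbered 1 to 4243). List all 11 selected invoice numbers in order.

146, 532, 918, 1304, 1689, 2075, 2461, 2847, 3232, 3618, 4004

j=1: r + 0k = 145.93 → ⌈·⌉ = 146
j=2: r + 1k = 531.657272… → ⌈·⌉ = 532
j=3: r + 2k = 917.384545… → ⌈·⌉ = 918
j=4: r + 3k = 1303.111818… → ⌈·⌉ = 1304
j=5: r + 4k = 1688.839090… → ⌈·⌉ = 1689
j=6: r + 5k = 2074.566363… → ⌈·⌉ = 2075
j=7: r + 6k = 2460.293636… → ⌈·⌉ = 2461
j=8: r + 7k = 2846.020909… → ⌈·⌉ = 2847
j=9: r + 8k = 3231.748181… → ⌈·⌉ = 3232
j=10: r + 9k = 3617.475454… → ⌈·⌉ = 3618
j=11: r + 10k = 4003.202727… → ⌈·⌉ = 4004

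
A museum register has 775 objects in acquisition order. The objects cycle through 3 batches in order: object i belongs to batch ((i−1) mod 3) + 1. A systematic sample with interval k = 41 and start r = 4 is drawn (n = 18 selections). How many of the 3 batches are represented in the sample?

Consecutive selections differ by k = 41, so their batch numbers differ by 41 mod 3 = 2.
gcd(41, 3) = 1, so the sample visits 3/1 = 3 distinct residues mod 3.
Start 4 is batch 1; the batches hit are 1, 2, 3.

3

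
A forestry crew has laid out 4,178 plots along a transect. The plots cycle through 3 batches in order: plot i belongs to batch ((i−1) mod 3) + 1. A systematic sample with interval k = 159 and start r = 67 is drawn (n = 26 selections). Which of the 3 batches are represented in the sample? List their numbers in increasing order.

Consecutive selections differ by k = 159, so their batch numbers differ by 159 mod 3 = 0.
gcd(159, 3) = 3, so the sample visits 3/3 = 1 distinct residues mod 3.
Start 67 is batch 1; the batches hit are 1.

1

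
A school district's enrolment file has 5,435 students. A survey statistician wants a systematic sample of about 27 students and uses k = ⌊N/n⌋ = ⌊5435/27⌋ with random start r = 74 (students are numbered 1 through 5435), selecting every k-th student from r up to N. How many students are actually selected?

27

k = ⌊5435/27⌋ = 201
Achieved size = ⌊(5435 − 74)/201⌋ + 1 = ⌊5361/201⌋ + 1 = 26 + 1 = 27
(last selection: 74 + 26×201 = 5300 ≤ 5435; next would be 5501 > 5435)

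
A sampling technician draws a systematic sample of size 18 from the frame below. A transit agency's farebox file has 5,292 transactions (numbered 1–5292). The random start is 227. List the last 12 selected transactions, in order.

k = N/n = 5292/18 = 294
7th selection = 227 + 6×294 = 1991
8th: 1991 + 294 = 2285
9th: 2285 + 294 = 2579
10th: 2579 + 294 = 2873
11th: 2873 + 294 = 3167
12th: 3167 + 294 = 3461
13th: 3461 + 294 = 3755
14th: 3755 + 294 = 4049
15th: 4049 + 294 = 4343
16th: 4343 + 294 = 4637
17th: 4637 + 294 = 4931
18th: 4931 + 294 = 5225

1991, 2285, 2579, 2873, 3167, 3461, 3755, 4049, 4343, 4637, 4931, 5225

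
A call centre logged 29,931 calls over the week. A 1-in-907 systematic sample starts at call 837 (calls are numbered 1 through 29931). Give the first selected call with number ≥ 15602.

k = 907
Steps past start: ⌈(15602 − 837)/907⌉ = ⌈14765/907⌉ = 17
Selected call: 837 + 17×907 = 16256

16256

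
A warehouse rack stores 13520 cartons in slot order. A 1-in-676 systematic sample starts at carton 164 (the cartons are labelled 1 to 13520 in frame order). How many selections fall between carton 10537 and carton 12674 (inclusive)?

k = 676
First selection ≥ 10537: 164 + ⌈(10537−164)/676⌉·676 = 164 + 16×676 = 10980
Last selection ≤ 12674: 164 + ⌊(12674−164)/676⌋·676 = 164 + 18×676 = 12332
Count = 18 − 16 + 1 = 3

3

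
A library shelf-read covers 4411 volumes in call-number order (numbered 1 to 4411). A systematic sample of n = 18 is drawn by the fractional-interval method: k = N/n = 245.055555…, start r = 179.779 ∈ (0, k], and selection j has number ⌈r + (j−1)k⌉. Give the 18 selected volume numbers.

j=1: r + 0k = 179.779 → ⌈·⌉ = 180
j=2: r + 1k = 424.834555… → ⌈·⌉ = 425
j=3: r + 2k = 669.890111… → ⌈·⌉ = 670
j=4: r + 3k = 914.945666… → ⌈·⌉ = 915
j=5: r + 4k = 1160.001222… → ⌈·⌉ = 1161
j=6: r + 5k = 1405.056777… → ⌈·⌉ = 1406
j=7: r + 6k = 1650.112333… → ⌈·⌉ = 1651
j=8: r + 7k = 1895.167888… → ⌈·⌉ = 1896
j=9: r + 8k = 2140.223444… → ⌈·⌉ = 2141
j=10: r + 9k = 2385.279 → ⌈·⌉ = 2386
j=11: r + 10k = 2630.334555… → ⌈·⌉ = 2631
j=12: r + 11k = 2875.390111… → ⌈·⌉ = 2876
j=13: r + 12k = 3120.445666… → ⌈·⌉ = 3121
j=14: r + 13k = 3365.501222… → ⌈·⌉ = 3366
j=15: r + 14k = 3610.556777… → ⌈·⌉ = 3611
j=16: r + 15k = 3855.612333… → ⌈·⌉ = 3856
j=17: r + 16k = 4100.667888… → ⌈·⌉ = 4101
j=18: r + 17k = 4345.723444… → ⌈·⌉ = 4346

180, 425, 670, 915, 1161, 1406, 1651, 1896, 2141, 2386, 2631, 2876, 3121, 3366, 3611, 3856, 4101, 4346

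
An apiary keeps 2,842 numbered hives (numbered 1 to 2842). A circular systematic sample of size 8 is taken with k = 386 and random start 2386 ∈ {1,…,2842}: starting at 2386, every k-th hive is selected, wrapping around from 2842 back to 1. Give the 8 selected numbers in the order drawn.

2386, 2772, 316, 702, 1088, 1474, 1860, 2246

Selection 1: 2386
Selection 2: 2386 + 386 = 2772
Selection 3: 2772 + 386 = 3158 → 3158 − 2842 = 316
Selection 4: 316 + 386 = 702
Selection 5: 702 + 386 = 1088
Selection 6: 1088 + 386 = 1474
Selection 7: 1474 + 386 = 1860
Selection 8: 1860 + 386 = 2246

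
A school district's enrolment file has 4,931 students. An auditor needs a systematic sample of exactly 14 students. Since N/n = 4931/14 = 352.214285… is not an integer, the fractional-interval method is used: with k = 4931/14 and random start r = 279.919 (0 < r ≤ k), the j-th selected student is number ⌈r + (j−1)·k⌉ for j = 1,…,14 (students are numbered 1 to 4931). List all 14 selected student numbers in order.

280, 633, 985, 1337, 1689, 2041, 2394, 2746, 3098, 3450, 3803, 4155, 4507, 4859

j=1: r + 0k = 279.919 → ⌈·⌉ = 280
j=2: r + 1k = 632.133285… → ⌈·⌉ = 633
j=3: r + 2k = 984.347571… → ⌈·⌉ = 985
j=4: r + 3k = 1336.561857… → ⌈·⌉ = 1337
j=5: r + 4k = 1688.776142… → ⌈·⌉ = 1689
j=6: r + 5k = 2040.990428… → ⌈·⌉ = 2041
j=7: r + 6k = 2393.204714… → ⌈·⌉ = 2394
j=8: r + 7k = 2745.419 → ⌈·⌉ = 2746
j=9: r + 8k = 3097.633285… → ⌈·⌉ = 3098
j=10: r + 9k = 3449.847571… → ⌈·⌉ = 3450
j=11: r + 10k = 3802.061857… → ⌈·⌉ = 3803
j=12: r + 11k = 4154.276142… → ⌈·⌉ = 4155
j=13: r + 12k = 4506.490428… → ⌈·⌉ = 4507
j=14: r + 13k = 4858.704714… → ⌈·⌉ = 4859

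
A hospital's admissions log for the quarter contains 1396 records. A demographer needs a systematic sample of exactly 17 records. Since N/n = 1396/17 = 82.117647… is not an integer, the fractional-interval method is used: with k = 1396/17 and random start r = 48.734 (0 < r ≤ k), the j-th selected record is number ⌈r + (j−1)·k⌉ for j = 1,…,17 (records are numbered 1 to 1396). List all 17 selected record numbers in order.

j=1: r + 0k = 48.734 → ⌈·⌉ = 49
j=2: r + 1k = 130.851647… → ⌈·⌉ = 131
j=3: r + 2k = 212.969294… → ⌈·⌉ = 213
j=4: r + 3k = 295.086941… → ⌈·⌉ = 296
j=5: r + 4k = 377.204588… → ⌈·⌉ = 378
j=6: r + 5k = 459.322235… → ⌈·⌉ = 460
j=7: r + 6k = 541.439882… → ⌈·⌉ = 542
j=8: r + 7k = 623.557529… → ⌈·⌉ = 624
j=9: r + 8k = 705.675176… → ⌈·⌉ = 706
j=10: r + 9k = 787.792823… → ⌈·⌉ = 788
j=11: r + 10k = 869.910470… → ⌈·⌉ = 870
j=12: r + 11k = 952.028117… → ⌈·⌉ = 953
j=13: r + 12k = 1034.145764… → ⌈·⌉ = 1035
j=14: r + 13k = 1116.263411… → ⌈·⌉ = 1117
j=15: r + 14k = 1198.381058… → ⌈·⌉ = 1199
j=16: r + 15k = 1280.498705… → ⌈·⌉ = 1281
j=17: r + 16k = 1362.616352… → ⌈·⌉ = 1363

49, 131, 213, 296, 378, 460, 542, 624, 706, 788, 870, 953, 1035, 1117, 1199, 1281, 1363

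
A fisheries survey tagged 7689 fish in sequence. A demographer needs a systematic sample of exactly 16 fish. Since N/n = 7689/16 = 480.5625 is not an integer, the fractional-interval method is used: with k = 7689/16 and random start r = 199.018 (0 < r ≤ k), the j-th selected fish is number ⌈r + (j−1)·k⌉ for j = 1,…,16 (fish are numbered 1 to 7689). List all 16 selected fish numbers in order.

200, 680, 1161, 1641, 2122, 2602, 3083, 3563, 4044, 4525, 5005, 5486, 5966, 6447, 6927, 7408

j=1: r + 0k = 199.018 → ⌈·⌉ = 200
j=2: r + 1k = 679.5805 → ⌈·⌉ = 680
j=3: r + 2k = 1160.143 → ⌈·⌉ = 1161
j=4: r + 3k = 1640.7055 → ⌈·⌉ = 1641
j=5: r + 4k = 2121.268 → ⌈·⌉ = 2122
j=6: r + 5k = 2601.8305 → ⌈·⌉ = 2602
j=7: r + 6k = 3082.393 → ⌈·⌉ = 3083
j=8: r + 7k = 3562.9555 → ⌈·⌉ = 3563
j=9: r + 8k = 4043.518 → ⌈·⌉ = 4044
j=10: r + 9k = 4524.0805 → ⌈·⌉ = 4525
j=11: r + 10k = 5004.643 → ⌈·⌉ = 5005
j=12: r + 11k = 5485.2055 → ⌈·⌉ = 5486
j=13: r + 12k = 5965.768 → ⌈·⌉ = 5966
j=14: r + 13k = 6446.3305 → ⌈·⌉ = 6447
j=15: r + 14k = 6926.893 → ⌈·⌉ = 6927
j=16: r + 15k = 7407.4555 → ⌈·⌉ = 7408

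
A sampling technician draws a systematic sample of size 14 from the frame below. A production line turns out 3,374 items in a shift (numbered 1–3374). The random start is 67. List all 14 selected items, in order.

67, 308, 549, 790, 1031, 1272, 1513, 1754, 1995, 2236, 2477, 2718, 2959, 3200

k = N/n = 3374/14 = 241
item 1: 67
item 2: 67 + 241 = 308
item 3: 308 + 241 = 549
item 4: 549 + 241 = 790
item 5: 790 + 241 = 1031
item 6: 1031 + 241 = 1272
item 7: 1272 + 241 = 1513
item 8: 1513 + 241 = 1754
item 9: 1754 + 241 = 1995
item 10: 1995 + 241 = 2236
item 11: 2236 + 241 = 2477
item 12: 2477 + 241 = 2718
item 13: 2718 + 241 = 2959
item 14: 2959 + 241 = 3200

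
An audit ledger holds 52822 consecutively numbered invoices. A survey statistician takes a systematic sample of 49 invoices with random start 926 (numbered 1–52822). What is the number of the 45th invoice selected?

48358

k = 52822/49 = 1078
45th selection = r + (45−1)·k = 926 + 44×1078 = 926 + 47432 = 48358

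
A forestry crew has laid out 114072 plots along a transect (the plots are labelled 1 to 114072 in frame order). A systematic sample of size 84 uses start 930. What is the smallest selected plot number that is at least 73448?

k = 114072/84 = 1358
Steps past start: ⌈(73448 − 930)/1358⌉ = ⌈72518/1358⌉ = 54
Selected plot: 930 + 54×1358 = 74262

74262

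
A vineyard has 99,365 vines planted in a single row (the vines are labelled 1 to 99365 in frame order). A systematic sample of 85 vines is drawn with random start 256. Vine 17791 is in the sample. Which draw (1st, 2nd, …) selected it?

16

k = 99365/85 = 1169
position = (17791 − 256)/1169 + 1 = 17535/1169 + 1 = 15 + 1 = 16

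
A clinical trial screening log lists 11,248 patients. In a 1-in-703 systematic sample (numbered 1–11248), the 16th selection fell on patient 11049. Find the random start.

504

k = 703
r = 11049 − (16−1)×703 = 11049 − 10545 = 504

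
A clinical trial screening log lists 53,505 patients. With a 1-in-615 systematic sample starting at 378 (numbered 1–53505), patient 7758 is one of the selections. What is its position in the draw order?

k = 615
position = (7758 − 378)/615 + 1 = 7380/615 + 1 = 12 + 1 = 13

13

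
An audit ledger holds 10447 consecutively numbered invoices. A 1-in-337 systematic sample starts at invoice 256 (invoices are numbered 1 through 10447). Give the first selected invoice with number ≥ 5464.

5648

k = 337
Steps past start: ⌈(5464 − 256)/337⌉ = ⌈5208/337⌉ = 16
Selected invoice: 256 + 16×337 = 5648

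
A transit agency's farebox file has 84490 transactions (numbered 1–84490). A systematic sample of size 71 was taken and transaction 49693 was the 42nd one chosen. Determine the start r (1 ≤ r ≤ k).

k = 84490/71 = 1190
r = 49693 − (42−1)×1190 = 49693 − 48790 = 903

903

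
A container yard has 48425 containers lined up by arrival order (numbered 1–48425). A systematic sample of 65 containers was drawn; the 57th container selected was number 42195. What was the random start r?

475

k = 48425/65 = 745
r = 42195 − (57−1)×745 = 42195 − 41720 = 475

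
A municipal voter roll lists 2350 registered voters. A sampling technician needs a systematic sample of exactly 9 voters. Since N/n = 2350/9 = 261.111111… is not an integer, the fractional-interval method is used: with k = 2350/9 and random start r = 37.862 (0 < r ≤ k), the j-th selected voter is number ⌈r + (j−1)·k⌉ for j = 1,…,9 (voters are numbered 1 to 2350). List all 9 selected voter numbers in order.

38, 299, 561, 822, 1083, 1344, 1605, 1866, 2127

j=1: r + 0k = 37.862 → ⌈·⌉ = 38
j=2: r + 1k = 298.973111… → ⌈·⌉ = 299
j=3: r + 2k = 560.084222… → ⌈·⌉ = 561
j=4: r + 3k = 821.195333… → ⌈·⌉ = 822
j=5: r + 4k = 1082.306444… → ⌈·⌉ = 1083
j=6: r + 5k = 1343.417555… → ⌈·⌉ = 1344
j=7: r + 6k = 1604.528666… → ⌈·⌉ = 1605
j=8: r + 7k = 1865.639777… → ⌈·⌉ = 1866
j=9: r + 8k = 2126.750888… → ⌈·⌉ = 2127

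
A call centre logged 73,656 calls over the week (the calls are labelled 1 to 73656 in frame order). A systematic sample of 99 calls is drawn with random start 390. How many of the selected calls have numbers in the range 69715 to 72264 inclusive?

k = 73656/99 = 744
First selection ≥ 69715: 390 + ⌈(69715−390)/744⌉·744 = 390 + 94×744 = 70326
Last selection ≤ 72264: 390 + ⌊(72264−390)/744⌋·744 = 390 + 96×744 = 71814
Count = 96 − 94 + 1 = 3

3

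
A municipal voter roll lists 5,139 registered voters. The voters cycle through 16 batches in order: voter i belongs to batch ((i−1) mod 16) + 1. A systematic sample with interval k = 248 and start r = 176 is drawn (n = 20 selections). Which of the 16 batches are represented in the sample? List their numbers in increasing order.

8, 16

Consecutive selections differ by k = 248, so their batch numbers differ by 248 mod 16 = 8.
gcd(248, 16) = 8, so the sample visits 16/8 = 2 distinct residues mod 16.
Start 176 is batch 16; the batches hit are 8, 16.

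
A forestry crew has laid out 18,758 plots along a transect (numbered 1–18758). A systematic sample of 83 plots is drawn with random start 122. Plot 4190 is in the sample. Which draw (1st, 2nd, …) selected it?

k = 18758/83 = 226
position = (4190 − 122)/226 + 1 = 4068/226 + 1 = 18 + 1 = 19

19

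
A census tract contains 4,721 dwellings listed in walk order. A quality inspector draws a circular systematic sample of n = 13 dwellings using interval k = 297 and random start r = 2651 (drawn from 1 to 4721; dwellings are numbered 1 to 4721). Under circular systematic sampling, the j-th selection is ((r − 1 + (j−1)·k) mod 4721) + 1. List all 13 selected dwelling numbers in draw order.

Selection 1: 2651
Selection 2: 2651 + 297 = 2948
Selection 3: 2948 + 297 = 3245
Selection 4: 3245 + 297 = 3542
Selection 5: 3542 + 297 = 3839
Selection 6: 3839 + 297 = 4136
Selection 7: 4136 + 297 = 4433
Selection 8: 4433 + 297 = 4730 → 4730 − 4721 = 9
Selection 9: 9 + 297 = 306
Selection 10: 306 + 297 = 603
Selection 11: 603 + 297 = 900
Selection 12: 900 + 297 = 1197
Selection 13: 1197 + 297 = 1494

2651, 2948, 3245, 3542, 3839, 4136, 4433, 9, 306, 603, 900, 1197, 1494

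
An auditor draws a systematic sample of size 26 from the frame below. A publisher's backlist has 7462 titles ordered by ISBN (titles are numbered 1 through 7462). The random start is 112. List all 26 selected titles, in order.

k = N/n = 7462/26 = 287
title 1: 112
title 2: 112 + 287 = 399
title 3: 399 + 287 = 686
title 4: 686 + 287 = 973
title 5: 973 + 287 = 1260
title 6: 1260 + 287 = 1547
title 7: 1547 + 287 = 1834
title 8: 1834 + 287 = 2121
title 9: 2121 + 287 = 2408
title 10: 2408 + 287 = 2695
title 11: 2695 + 287 = 2982
title 12: 2982 + 287 = 3269
title 13: 3269 + 287 = 3556
title 14: 3556 + 287 = 3843
title 15: 3843 + 287 = 4130
title 16: 4130 + 287 = 4417
title 17: 4417 + 287 = 4704
title 18: 4704 + 287 = 4991
title 19: 4991 + 287 = 5278
title 20: 5278 + 287 = 5565
title 21: 5565 + 287 = 5852
title 22: 5852 + 287 = 6139
title 23: 6139 + 287 = 6426
title 24: 6426 + 287 = 6713
title 25: 6713 + 287 = 7000
title 26: 7000 + 287 = 7287

112, 399, 686, 973, 1260, 1547, 1834, 2121, 2408, 2695, 2982, 3269, 3556, 3843, 4130, 4417, 4704, 4991, 5278, 5565, 5852, 6139, 6426, 6713, 7000, 7287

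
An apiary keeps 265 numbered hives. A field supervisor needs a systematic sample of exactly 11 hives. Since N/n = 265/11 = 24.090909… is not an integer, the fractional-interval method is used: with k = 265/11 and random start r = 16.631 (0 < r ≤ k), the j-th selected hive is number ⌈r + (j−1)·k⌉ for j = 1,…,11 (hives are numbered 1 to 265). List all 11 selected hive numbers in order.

j=1: r + 0k = 16.631 → ⌈·⌉ = 17
j=2: r + 1k = 40.721909… → ⌈·⌉ = 41
j=3: r + 2k = 64.812818… → ⌈·⌉ = 65
j=4: r + 3k = 88.903727… → ⌈·⌉ = 89
j=5: r + 4k = 112.994636… → ⌈·⌉ = 113
j=6: r + 5k = 137.085545… → ⌈·⌉ = 138
j=7: r + 6k = 161.176454… → ⌈·⌉ = 162
j=8: r + 7k = 185.267363… → ⌈·⌉ = 186
j=9: r + 8k = 209.358272… → ⌈·⌉ = 210
j=10: r + 9k = 233.449181… → ⌈·⌉ = 234
j=11: r + 10k = 257.540090… → ⌈·⌉ = 258

17, 41, 65, 89, 113, 138, 162, 186, 210, 234, 258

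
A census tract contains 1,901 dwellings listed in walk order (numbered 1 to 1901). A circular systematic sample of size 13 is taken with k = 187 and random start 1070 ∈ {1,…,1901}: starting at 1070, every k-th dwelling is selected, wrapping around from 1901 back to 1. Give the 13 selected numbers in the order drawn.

1070, 1257, 1444, 1631, 1818, 104, 291, 478, 665, 852, 1039, 1226, 1413

Selection 1: 1070
Selection 2: 1070 + 187 = 1257
Selection 3: 1257 + 187 = 1444
Selection 4: 1444 + 187 = 1631
Selection 5: 1631 + 187 = 1818
Selection 6: 1818 + 187 = 2005 → 2005 − 1901 = 104
Selection 7: 104 + 187 = 291
Selection 8: 291 + 187 = 478
Selection 9: 478 + 187 = 665
Selection 10: 665 + 187 = 852
Selection 11: 852 + 187 = 1039
Selection 12: 1039 + 187 = 1226
Selection 13: 1226 + 187 = 1413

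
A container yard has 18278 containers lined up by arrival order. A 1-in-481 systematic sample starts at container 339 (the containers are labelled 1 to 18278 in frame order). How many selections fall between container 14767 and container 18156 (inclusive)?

k = 481
First selection ≥ 14767: 339 + ⌈(14767−339)/481⌉·481 = 339 + 30×481 = 14769
Last selection ≤ 18156: 339 + ⌊(18156−339)/481⌋·481 = 339 + 37×481 = 18136
Count = 37 − 30 + 1 = 8

8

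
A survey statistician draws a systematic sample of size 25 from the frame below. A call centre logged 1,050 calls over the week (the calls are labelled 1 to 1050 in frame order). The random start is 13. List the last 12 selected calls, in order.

559, 601, 643, 685, 727, 769, 811, 853, 895, 937, 979, 1021

k = N/n = 1050/25 = 42
14th selection = 13 + 13×42 = 559
15th: 559 + 42 = 601
16th: 601 + 42 = 643
17th: 643 + 42 = 685
18th: 685 + 42 = 727
19th: 727 + 42 = 769
20th: 769 + 42 = 811
21st: 811 + 42 = 853
22nd: 853 + 42 = 895
23rd: 895 + 42 = 937
24th: 937 + 42 = 979
25th: 979 + 42 = 1021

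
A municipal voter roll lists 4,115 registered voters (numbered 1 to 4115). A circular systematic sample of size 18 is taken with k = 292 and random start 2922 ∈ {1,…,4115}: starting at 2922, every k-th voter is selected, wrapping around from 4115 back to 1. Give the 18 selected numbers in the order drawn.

2922, 3214, 3506, 3798, 4090, 267, 559, 851, 1143, 1435, 1727, 2019, 2311, 2603, 2895, 3187, 3479, 3771

Selection 1: 2922
Selection 2: 2922 + 292 = 3214
Selection 3: 3214 + 292 = 3506
Selection 4: 3506 + 292 = 3798
Selection 5: 3798 + 292 = 4090
Selection 6: 4090 + 292 = 4382 → 4382 − 4115 = 267
Selection 7: 267 + 292 = 559
Selection 8: 559 + 292 = 851
Selection 9: 851 + 292 = 1143
Selection 10: 1143 + 292 = 1435
Selection 11: 1435 + 292 = 1727
Selection 12: 1727 + 292 = 2019
Selection 13: 2019 + 292 = 2311
Selection 14: 2311 + 292 = 2603
Selection 15: 2603 + 292 = 2895
Selection 16: 2895 + 292 = 3187
Selection 17: 3187 + 292 = 3479
Selection 18: 3479 + 292 = 3771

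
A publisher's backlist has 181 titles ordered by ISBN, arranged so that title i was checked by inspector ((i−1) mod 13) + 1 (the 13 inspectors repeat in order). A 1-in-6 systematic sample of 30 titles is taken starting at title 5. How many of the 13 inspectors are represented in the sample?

13

Consecutive selections differ by k = 6, so their inspector numbers differ by 6 mod 13 = 6.
gcd(6, 13) = 1, so the sample visits 13/1 = 13 distinct residues mod 13.
Start 5 is inspector 5; the inspectors hit are 1, 2, 3, 4, 5, 6, 7, 8, 9, 10, 11, 12, 13.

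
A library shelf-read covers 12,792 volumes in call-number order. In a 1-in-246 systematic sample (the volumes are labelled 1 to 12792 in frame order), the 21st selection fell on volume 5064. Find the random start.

k = 246
r = 5064 − (21−1)×246 = 5064 − 4920 = 144

144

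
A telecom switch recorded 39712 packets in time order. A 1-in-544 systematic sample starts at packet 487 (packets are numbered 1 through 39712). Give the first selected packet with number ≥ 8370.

8647

k = 544
Steps past start: ⌈(8370 − 487)/544⌉ = ⌈7883/544⌉ = 15
Selected packet: 487 + 15×544 = 8647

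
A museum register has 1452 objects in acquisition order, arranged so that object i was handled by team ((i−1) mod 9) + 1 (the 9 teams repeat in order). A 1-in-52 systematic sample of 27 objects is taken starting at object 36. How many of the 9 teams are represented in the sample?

Consecutive selections differ by k = 52, so their team numbers differ by 52 mod 9 = 7.
gcd(52, 9) = 1, so the sample visits 9/1 = 9 distinct residues mod 9.
Start 36 is team 9; the teams hit are 1, 2, 3, 4, 5, 6, 7, 8, 9.

9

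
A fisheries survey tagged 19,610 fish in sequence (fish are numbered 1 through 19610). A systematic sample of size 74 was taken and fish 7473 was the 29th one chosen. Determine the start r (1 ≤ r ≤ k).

53

k = 19610/74 = 265
r = 7473 − (29−1)×265 = 7473 − 7420 = 53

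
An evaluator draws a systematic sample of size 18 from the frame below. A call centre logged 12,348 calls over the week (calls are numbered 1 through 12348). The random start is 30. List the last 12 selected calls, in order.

4146, 4832, 5518, 6204, 6890, 7576, 8262, 8948, 9634, 10320, 11006, 11692

k = N/n = 12348/18 = 686
7th selection = 30 + 6×686 = 4146
8th: 4146 + 686 = 4832
9th: 4832 + 686 = 5518
10th: 5518 + 686 = 6204
11th: 6204 + 686 = 6890
12th: 6890 + 686 = 7576
13th: 7576 + 686 = 8262
14th: 8262 + 686 = 8948
15th: 8948 + 686 = 9634
16th: 9634 + 686 = 10320
17th: 10320 + 686 = 11006
18th: 11006 + 686 = 11692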